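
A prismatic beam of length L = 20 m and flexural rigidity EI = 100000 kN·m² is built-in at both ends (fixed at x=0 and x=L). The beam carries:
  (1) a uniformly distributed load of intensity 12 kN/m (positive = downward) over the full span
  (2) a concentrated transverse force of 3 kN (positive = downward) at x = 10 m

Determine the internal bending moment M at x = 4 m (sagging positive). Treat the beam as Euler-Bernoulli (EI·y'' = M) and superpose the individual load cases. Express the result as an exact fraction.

Load 1 — uniform load w=12 kN/m over full span:
  M_1 = wLx/2 - wL²/12 - wx²/2 = 12·20·4/2 - 12·20²/12 - 12·4²/2 = -16 kN·m
Load 2 — point force P=3 kN at a=10 m (b=L-a=10):
  M_2 = Pb²(3a+b)x/L³ - Pab²/L²  [x≤a] = 3·10²·(3·10+10)·4/20³ - 3·10·10²/20² = -3/2 kN·m
Superposition: M = Σ M_i = -35/2 kN·m ≈ -17.500000 kN·m

M(4) = -35/2 kN·m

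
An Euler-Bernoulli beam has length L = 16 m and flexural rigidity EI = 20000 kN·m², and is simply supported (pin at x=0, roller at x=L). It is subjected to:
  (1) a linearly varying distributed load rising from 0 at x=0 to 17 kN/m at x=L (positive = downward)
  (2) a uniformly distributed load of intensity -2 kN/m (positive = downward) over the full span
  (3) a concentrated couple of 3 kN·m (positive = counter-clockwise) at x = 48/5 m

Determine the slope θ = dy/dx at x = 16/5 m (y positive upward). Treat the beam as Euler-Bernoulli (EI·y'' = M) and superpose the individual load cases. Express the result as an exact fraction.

θ(16/5) = -302117/7031250 rad

Load 1 — triangular load w₀=17 kN/m (0→w₀ over full span):
  θ_1 = -w₀(7L⁴-30L²x²+15x⁴)/(360LEI) = -17·(7·16⁴-30·16²·(16/5)²+15·(16/5)⁴)/(360·16·20000) = -198016/3515625 rad
Load 2 — uniform load w=-2 kN/m over full span:
  θ_2 = -w(L³-6Lx²+4x³)/(24EI) = -(-2)·(16³-6·16·(16/5)²+4·(16/5)³)/(24·20000) = 1056/78125 rad
Load 3 — applied couple M₀=3 kN·m at a=48/5 m (b=L-a=32/5):
  θ_3 = (M₀x²/(2L)+C₁)/EI  [x≤a] with C₁=M₀(3b²-L²)/(6L)=-104/25 = (3·(16/5)²/(2·16)+(-104/25))/20000 = -1/6250 rad
Superposition: θ = Σ θ_i = -302117/7031250 rad ≈ -0.042968 rad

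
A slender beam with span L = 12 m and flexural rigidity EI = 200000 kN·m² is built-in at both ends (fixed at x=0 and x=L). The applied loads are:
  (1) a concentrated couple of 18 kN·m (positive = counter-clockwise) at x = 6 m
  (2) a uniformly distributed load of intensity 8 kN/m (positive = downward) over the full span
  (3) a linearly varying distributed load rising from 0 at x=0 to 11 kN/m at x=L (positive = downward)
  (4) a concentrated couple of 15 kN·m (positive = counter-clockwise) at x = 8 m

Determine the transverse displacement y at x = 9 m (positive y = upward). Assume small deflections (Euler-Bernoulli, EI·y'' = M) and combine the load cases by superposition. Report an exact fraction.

Load 1 — applied couple M₀=18 kN·m at a=6 m (b=L-a=6):
  y_1 = (R_Ax³/6 - M_Ax²/2 - M₀(x-a)²/2)/EI  [x>a] with R_A=9/4, M_A=9/2 = ((9/4)·9³/6 - (9/2)·9²/2 - 18·(9-6)²/2)/200000 = 81/1600000 m
Load 2 — uniform load w=8 kN/m over full span:
  y_2 = -wx²(L-x)²/(24EI) = -8·9²·(12-9)²/(24·200000) = -243/200000 m
Load 3 — triangular load w₀=11 kN/m (0→w₀ over full span):
  y_3 = -w₀x²(L-x)²(x+2L)/(120LEI) = -11·9²·(12-9)²·(9+2·12)/(120·12·200000) = -29403/32000000 m
Load 4 — applied couple M₀=15 kN·m at a=8 m (b=L-a=4):
  y_4 = (R_Ax³/6 - M_Ax²/2 - M₀(x-a)²/2)/EI  [x>a] with R_A=5/3, M_A=5 = ((5/3)·9³/6 - 5·9²/2 - 15·(9-8)²/2)/200000 = -3/80000 m
Superposition: y = Σ y_i = -67863/32000000 m ≈ -0.002121 m

y(9) = -67863/32000000 m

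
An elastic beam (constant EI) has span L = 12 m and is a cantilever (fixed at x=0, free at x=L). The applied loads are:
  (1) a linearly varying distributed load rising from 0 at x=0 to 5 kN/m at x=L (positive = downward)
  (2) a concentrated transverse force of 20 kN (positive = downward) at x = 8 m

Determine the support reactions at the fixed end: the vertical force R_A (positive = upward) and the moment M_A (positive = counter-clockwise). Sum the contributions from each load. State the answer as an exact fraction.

Load 1 — triangular load w₀=5 kN/m (0→w₀ over full span):
  R_A = w₀L/2 = 5·12/2 = 30 kN
  M_A = w₀L²/3 = 5·12²/3 = 240 kN·m
Load 2 — point force P=20 kN at a=8 m (b=L-a=4):
  R_A = P = 20 kN
  M_A = Pa = 20·8 = 160 kN·m
Superposition: R_A = 50 kN, M_A = 400 kN·m

R_A = 50 kN, M_A = 400 kN·m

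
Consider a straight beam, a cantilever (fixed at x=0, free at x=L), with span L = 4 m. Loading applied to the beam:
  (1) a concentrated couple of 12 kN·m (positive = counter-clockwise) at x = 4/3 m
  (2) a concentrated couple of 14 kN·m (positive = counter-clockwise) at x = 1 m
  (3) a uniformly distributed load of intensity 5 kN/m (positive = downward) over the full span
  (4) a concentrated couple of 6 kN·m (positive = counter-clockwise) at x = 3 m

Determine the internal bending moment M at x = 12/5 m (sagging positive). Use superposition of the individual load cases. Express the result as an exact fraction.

Load 1 — applied couple M₀=12 kN·m at a=4/3 m (b=L-a=8/3):
  M_1 = 0  [x>a] = 0 kN·m
Load 2 — applied couple M₀=14 kN·m at a=1 m (b=L-a=3):
  M_2 = 0  [x>a] = 0 kN·m
Load 3 — uniform load w=5 kN/m over full span:
  M_3 = -w(L-x)²/2 = -5·(4-(12/5))²/2 = -32/5 kN·m
Load 4 — applied couple M₀=6 kN·m at a=3 m (b=L-a=1):
  M_4 = M₀  [x≤a] = 6 = 6 kN·m
Superposition: M = Σ M_i = -2/5 kN·m ≈ -0.400000 kN·m

M(12/5) = -2/5 kN·m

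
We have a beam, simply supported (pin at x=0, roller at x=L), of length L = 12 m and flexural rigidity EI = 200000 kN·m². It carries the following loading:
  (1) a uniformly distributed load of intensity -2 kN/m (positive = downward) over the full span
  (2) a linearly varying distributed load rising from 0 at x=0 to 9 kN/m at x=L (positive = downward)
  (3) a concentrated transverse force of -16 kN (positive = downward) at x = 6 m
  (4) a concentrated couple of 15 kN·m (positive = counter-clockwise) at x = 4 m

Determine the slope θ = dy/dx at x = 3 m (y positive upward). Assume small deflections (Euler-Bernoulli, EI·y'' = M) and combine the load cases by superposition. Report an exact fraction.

θ(3) = -209/32000000 rad

Load 1 — uniform load w=-2 kN/m over full span:
  θ_1 = -w(L³-6Lx²+4x³)/(24EI) = -(-2)·(12³-6·12·3²+4·3³)/(24·200000) = 99/200000 rad
Load 2 — triangular load w₀=9 kN/m (0→w₀ over full span):
  θ_2 = -w₀(7L⁴-30L²x²+15x⁴)/(360LEI) = -9·(7·12⁴-30·12²·3²+15·3⁴)/(360·12·200000) = -35829/32000000 rad
Load 3 — point force P=-16 kN at a=6 m (b=L-a=6):
  θ_3 = -Pb(L²-b²-3x²)/(6LEI)  [x≤a] = -(-16)·6·(12²-6²-3·3²)/(6·12·200000) = 27/50000 rad
Load 4 — applied couple M₀=15 kN·m at a=4 m (b=L-a=8):
  θ_4 = (M₀x²/(2L)+C₁)/EI  [x≤a] with C₁=M₀(3b²-L²)/(6L)=10 = (15·3²/(2·12)+10)/200000 = 1/12800 rad
Superposition: θ = Σ θ_i = -209/32000000 rad ≈ -0.000007 rad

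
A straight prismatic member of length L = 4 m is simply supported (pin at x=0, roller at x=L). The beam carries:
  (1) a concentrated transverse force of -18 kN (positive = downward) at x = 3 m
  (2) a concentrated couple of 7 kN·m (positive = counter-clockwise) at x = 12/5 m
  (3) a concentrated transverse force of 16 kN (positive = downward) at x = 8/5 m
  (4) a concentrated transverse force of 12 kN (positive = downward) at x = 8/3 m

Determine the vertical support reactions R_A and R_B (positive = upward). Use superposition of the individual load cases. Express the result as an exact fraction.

R_A = 217/20 kN, R_B = -17/20 kN

Load 1 — point force P=-18 kN at a=3 m (b=L-a=1):
  R_A = Pb/L = (-18)·1/4 = -9/2 kN
  R_B = Pa/L = (-18)·3/4 = -27/2 kN
Load 2 — applied couple M₀=7 kN·m at a=12/5 m (b=L-a=8/5):
  R_A = M₀/L = 7/4 kN
  R_B = -M₀/L = -7/4 kN
Load 3 — point force P=16 kN at a=8/5 m (b=L-a=12/5):
  R_A = Pb/L = 16·(12/5)/4 = 48/5 kN
  R_B = Pa/L = 16·(8/5)/4 = 32/5 kN
Load 4 — point force P=12 kN at a=8/3 m (b=L-a=4/3):
  R_A = Pb/L = 12·(4/3)/4 = 4 kN
  R_B = Pa/L = 12·(8/3)/4 = 8 kN
Superposition: R_A = 217/20 kN, R_B = -17/20 kN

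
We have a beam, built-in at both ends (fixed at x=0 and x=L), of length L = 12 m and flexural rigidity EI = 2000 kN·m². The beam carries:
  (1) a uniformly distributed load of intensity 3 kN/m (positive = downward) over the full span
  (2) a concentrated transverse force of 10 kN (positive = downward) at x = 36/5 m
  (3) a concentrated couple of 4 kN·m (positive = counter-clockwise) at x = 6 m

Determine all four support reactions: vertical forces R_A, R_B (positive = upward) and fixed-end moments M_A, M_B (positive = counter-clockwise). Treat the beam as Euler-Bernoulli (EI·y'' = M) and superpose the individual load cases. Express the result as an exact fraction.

Load 1 — uniform load w=3 kN/m over full span:
  R_A = wL/2 = 3·12/2 = 18 kN
  M_A = wL²/12 = 3·12²/12 = 36 kN·m
  R_B = wL/2 = 3·12/2 = 18 kN
  M_B = -wL²/12 = -3·12²/12 = -36 kN·m
Load 2 — point force P=10 kN at a=36/5 m (b=L-a=24/5):
  R_A = Pb²(3a+b)/L³ = 10·(24/5)²·(3·(36/5)+(24/5))/12³ = 88/25 kN
  M_A = Pab²/L² = 10·(36/5)·(24/5)²/12² = 288/25 kN·m
  R_B = Pa²(a+3b)/L³ = 10·(36/5)²·((36/5)+3·(24/5))/12³ = 162/25 kN
  M_B = -Pa²b/L² = -10·(36/5)²·(24/5)/12² = -432/25 kN·m
Load 3 — applied couple M₀=4 kN·m at a=6 m (b=L-a=6):
  R_A = 6M₀ab/L³ = 6·4·6·6/12³ = 1/2 kN
  M_A = M₀b(2a-b)/L² = 4·6·(2·6-6)/12² = 1 kN·m
  R_B = -6M₀ab/L³ = -6·4·6·6/12³ = -1/2 kN
  M_B = M₀a(2b-a)/L² = 4·6·(2·6-6)/12² = 1 kN·m
Superposition: R_A = 1101/50 kN, M_A = 1213/25 kN·m, R_B = 1199/50 kN, M_B = -1307/25 kN·m

R_A = 1101/50 kN, M_A = 1213/25 kN·m, R_B = 1199/50 kN, M_B = -1307/25 kN·m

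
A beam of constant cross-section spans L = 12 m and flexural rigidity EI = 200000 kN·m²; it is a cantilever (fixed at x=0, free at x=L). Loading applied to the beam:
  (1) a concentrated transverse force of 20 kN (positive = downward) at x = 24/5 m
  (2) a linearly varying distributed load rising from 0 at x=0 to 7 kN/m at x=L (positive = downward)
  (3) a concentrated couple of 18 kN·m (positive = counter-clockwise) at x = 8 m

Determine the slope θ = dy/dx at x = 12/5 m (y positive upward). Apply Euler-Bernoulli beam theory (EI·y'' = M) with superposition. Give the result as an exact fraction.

Load 1 — point force P=20 kN at a=24/5 m (b=L-a=36/5):
  θ_1 = -Px(2a-x)/(2EI)  [x≤a] = -20·(12/5)·(2·(24/5)-(12/5))/(2·200000) = -27/31250 rad
Load 2 — triangular load w₀=7 kN/m (0→w₀ over full span):
  θ_2 = (w₀Lx²/4-w₀L²x/3-w₀x⁴/(24L))/EI = (7·12·(12/5)²/4-7·12²·(12/5)/3-7·(12/5)⁴/(24·12))/200000 = -53613/15625000 rad
Load 3 — applied couple M₀=18 kN·m at a=8 m (b=L-a=4):
  θ_3 = M₀x/EI  [x≤a] = 18·(12/5)/200000 = 27/125000 rad
Superposition: θ = Σ θ_i = -31869/7812500 rad ≈ -0.004079 rad

θ(12/5) = -31869/7812500 rad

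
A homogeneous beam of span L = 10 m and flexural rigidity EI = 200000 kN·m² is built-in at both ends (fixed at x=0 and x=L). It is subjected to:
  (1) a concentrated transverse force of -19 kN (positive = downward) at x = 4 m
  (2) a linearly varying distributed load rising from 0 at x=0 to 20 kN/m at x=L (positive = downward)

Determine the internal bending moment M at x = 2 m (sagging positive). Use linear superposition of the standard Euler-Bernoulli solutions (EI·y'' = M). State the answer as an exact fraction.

Load 1 — point force P=-19 kN at a=4 m (b=L-a=6):
  M_1 = Pb²(3a+b)x/L³ - Pab²/L²  [x≤a] = (-19)·6²·(3·4+6)·2/10³ - (-19)·4·6²/10² = 342/125 kN·m
Load 2 — triangular load w₀=20 kN/m (0→w₀ over full span):
  M_2 = 3w₀Lx/20 - w₀L²/30 - w₀x³/(6L) = 3·20·10·2/20 - 20·10²/30 - 20·2³/(6·10) = -28/3 kN·m
Superposition: M = Σ M_i = -2474/375 kN·m ≈ -6.597333 kN·m

M(2) = -2474/375 kN·m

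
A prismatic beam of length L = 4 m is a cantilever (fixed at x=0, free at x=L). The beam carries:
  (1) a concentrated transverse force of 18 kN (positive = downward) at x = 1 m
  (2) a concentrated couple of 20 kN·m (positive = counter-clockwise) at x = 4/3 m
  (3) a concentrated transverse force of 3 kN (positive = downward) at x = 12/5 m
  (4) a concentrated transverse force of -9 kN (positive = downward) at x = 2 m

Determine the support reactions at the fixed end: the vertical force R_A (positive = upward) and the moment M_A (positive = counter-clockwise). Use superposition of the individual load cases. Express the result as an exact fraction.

Load 1 — point force P=18 kN at a=1 m (b=L-a=3):
  R_A = P = 18 kN
  M_A = Pa = 18·1 = 18 kN·m
Load 2 — applied couple M₀=20 kN·m at a=4/3 m (b=L-a=8/3):
  R_A = 0 kN
  M_A = -M₀ = -20 kN·m
Load 3 — point force P=3 kN at a=12/5 m (b=L-a=8/5):
  R_A = P = 3 kN
  M_A = Pa = 3·(12/5) = 36/5 kN·m
Load 4 — point force P=-9 kN at a=2 m (b=L-a=2):
  R_A = P = (-9) = -9 kN
  M_A = Pa = (-9)·2 = -18 kN·m
Superposition: R_A = 12 kN, M_A = -64/5 kN·m

R_A = 12 kN, M_A = -64/5 kN·m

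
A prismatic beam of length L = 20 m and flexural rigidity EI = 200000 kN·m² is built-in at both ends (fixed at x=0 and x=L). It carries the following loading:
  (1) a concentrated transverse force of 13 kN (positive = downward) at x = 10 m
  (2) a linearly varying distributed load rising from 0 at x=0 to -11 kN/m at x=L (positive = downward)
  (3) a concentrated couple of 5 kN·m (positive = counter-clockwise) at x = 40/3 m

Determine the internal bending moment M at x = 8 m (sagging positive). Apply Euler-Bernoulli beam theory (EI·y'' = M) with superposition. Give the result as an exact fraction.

M(8) = -499/10 kN·m

Load 1 — point force P=13 kN at a=10 m (b=L-a=10):
  M_1 = Pb²(3a+b)x/L³ - Pab²/L²  [x≤a] = 13·10²·(3·10+10)·8/20³ - 13·10·10²/20² = 39/2 kN·m
Load 2 — triangular load w₀=-11 kN/m (0→w₀ over full span):
  M_2 = 3w₀Lx/20 - w₀L²/30 - w₀x³/(6L) = 3·(-11)·20·8/20 - (-11)·20²/30 - (-11)·8³/(6·20) = -352/5 kN·m
Load 3 — applied couple M₀=5 kN·m at a=40/3 m (b=L-a=20/3):
  M_3 = R_Ax - M_A  [x≤a] with R_A=1/3, M_A=5/3 = (1/3)·8 - (5/3) = 1 kN·m
Superposition: M = Σ M_i = -499/10 kN·m ≈ -49.900000 kN·m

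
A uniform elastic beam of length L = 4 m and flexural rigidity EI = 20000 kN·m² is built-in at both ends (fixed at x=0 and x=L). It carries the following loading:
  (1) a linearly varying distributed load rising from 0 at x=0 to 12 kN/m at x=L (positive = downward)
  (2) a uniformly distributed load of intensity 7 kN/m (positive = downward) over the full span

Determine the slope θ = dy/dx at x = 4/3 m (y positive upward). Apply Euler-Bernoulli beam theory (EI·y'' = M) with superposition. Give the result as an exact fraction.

Load 1 — triangular load w₀=12 kN/m (0→w₀ over full span):
  θ_1 = -w₀(2x(L-x)(L-2x)(x+2L)+x²(L-x)²)/(120LEI) = -12·(2·(4/3)·(4-(4/3))·(4-2·(4/3))·((4/3)+2·4)+(4/3)²·(4-(4/3))²)/(120·4·20000) = -32/253125 rad
Load 2 — uniform load w=7 kN/m over full span:
  θ_2 = -wx(L-x)(L-2x)/(12EI) = -7·(4/3)·(4-(4/3))·(4-2·(4/3))/(12·20000) = -7/50625 rad
Superposition: θ = Σ θ_i = -67/253125 rad ≈ -0.000265 rad

θ(4/3) = -67/253125 rad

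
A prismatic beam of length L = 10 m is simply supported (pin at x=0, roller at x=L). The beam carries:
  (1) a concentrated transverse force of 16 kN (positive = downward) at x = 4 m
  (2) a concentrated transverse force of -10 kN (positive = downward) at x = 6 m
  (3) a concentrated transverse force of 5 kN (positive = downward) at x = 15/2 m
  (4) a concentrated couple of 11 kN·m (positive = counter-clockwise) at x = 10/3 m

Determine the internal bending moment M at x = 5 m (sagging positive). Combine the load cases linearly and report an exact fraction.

Load 1 — point force P=16 kN at a=4 m (b=L-a=6):
  M_1 = Pa(L-x)/L  [x>a] = 16·4·(10-5)/10 = 32 kN·m
Load 2 — point force P=-10 kN at a=6 m (b=L-a=4):
  M_2 = Pbx/L  [x≤a] = (-10)·4·5/10 = -20 kN·m
Load 3 — point force P=5 kN at a=15/2 m (b=L-a=5/2):
  M_3 = Pbx/L  [x≤a] = 5·(5/2)·5/10 = 25/4 kN·m
Load 4 — applied couple M₀=11 kN·m at a=10/3 m (b=L-a=20/3):
  M_4 = M₀x/L - M₀  [x>a] = 11·5/10 - 11 = -11/2 kN·m
Superposition: M = Σ M_i = 51/4 kN·m ≈ 12.750000 kN·m

M(5) = 51/4 kN·m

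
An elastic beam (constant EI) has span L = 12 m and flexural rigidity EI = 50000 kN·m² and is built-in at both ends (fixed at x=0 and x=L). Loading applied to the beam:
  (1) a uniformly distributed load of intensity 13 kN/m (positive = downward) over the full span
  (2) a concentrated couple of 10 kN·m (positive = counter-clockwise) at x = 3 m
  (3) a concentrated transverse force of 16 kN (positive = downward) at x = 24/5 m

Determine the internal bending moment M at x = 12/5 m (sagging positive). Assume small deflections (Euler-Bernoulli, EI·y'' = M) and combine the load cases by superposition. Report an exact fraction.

M(12/5) = -24399/5000 kN·m

Load 1 — uniform load w=13 kN/m over full span:
  M_1 = wLx/2 - wL²/12 - wx²/2 = 13·12·(12/5)/2 - 13·12²/12 - 13·(12/5)²/2 = -156/25 kN·m
Load 2 — applied couple M₀=10 kN·m at a=3 m (b=L-a=9):
  M_2 = R_Ax - M_A  [x≤a] with R_A=15/16, M_A=-15/8 = (15/16)·(12/5) - (-15/8) = 33/8 kN·m
Load 3 — point force P=16 kN at a=24/5 m (b=L-a=36/5):
  M_3 = Pb²(3a+b)x/L³ - Pab²/L²  [x≤a] = 16·(36/5)²·(3·(24/5)+(36/5))·(12/5)/12³ - 16·(24/5)·(36/5)²/12² = -1728/625 kN·m
Superposition: M = Σ M_i = -24399/5000 kN·m ≈ -4.879800 kN·m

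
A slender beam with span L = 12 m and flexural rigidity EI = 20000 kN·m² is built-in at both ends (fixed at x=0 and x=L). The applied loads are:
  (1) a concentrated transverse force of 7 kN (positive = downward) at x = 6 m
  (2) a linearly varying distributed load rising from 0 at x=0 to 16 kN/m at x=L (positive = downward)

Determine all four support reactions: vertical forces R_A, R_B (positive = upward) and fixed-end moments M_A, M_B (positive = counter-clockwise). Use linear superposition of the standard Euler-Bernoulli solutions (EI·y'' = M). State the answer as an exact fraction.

R_A = 323/10 kN, M_A = 873/10 kN·m, R_B = 707/10 kN, M_B = -1257/10 kN·m

Load 1 — point force P=7 kN at a=6 m (b=L-a=6):
  R_A = Pb²(3a+b)/L³ = 7·6²·(3·6+6)/12³ = 7/2 kN
  M_A = Pab²/L² = 7·6·6²/12² = 21/2 kN·m
  R_B = Pa²(a+3b)/L³ = 7·6²·(6+3·6)/12³ = 7/2 kN
  M_B = -Pa²b/L² = -7·6²·6/12² = -21/2 kN·m
Load 2 — triangular load w₀=16 kN/m (0→w₀ over full span):
  R_A = 3w₀L/20 = 3·16·12/20 = 144/5 kN
  M_A = w₀L²/30 = 16·12²/30 = 384/5 kN·m
  R_B = 7w₀L/20 = 7·16·12/20 = 336/5 kN
  M_B = -w₀L²/20 = -16·12²/20 = -576/5 kN·m
Superposition: R_A = 323/10 kN, M_A = 873/10 kN·m, R_B = 707/10 kN, M_B = -1257/10 kN·m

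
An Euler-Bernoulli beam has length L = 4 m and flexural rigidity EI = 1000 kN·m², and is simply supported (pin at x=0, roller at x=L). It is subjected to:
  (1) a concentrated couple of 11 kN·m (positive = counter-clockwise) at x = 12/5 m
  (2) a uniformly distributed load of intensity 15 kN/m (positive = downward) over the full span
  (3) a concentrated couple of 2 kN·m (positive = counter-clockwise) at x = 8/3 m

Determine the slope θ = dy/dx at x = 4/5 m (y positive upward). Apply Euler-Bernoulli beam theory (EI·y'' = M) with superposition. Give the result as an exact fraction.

Load 1 — applied couple M₀=11 kN·m at a=12/5 m (b=L-a=8/5):
  θ_1 = (M₀x²/(2L)+C₁)/EI  [x≤a] with C₁=M₀(3b²-L²)/(6L)=-286/75 = (11·(4/5)²/(2·4)+(-286/75))/1000 = -11/3750 rad
Load 2 — uniform load w=15 kN/m over full span:
  θ_2 = -w(L³-6Lx²+4x³)/(24EI) = -15·(4³-6·4·(4/5)²+4·(4/5)³)/(24·1000) = -99/3125 rad
Load 3 — applied couple M₀=2 kN·m at a=8/3 m (b=L-a=4/3):
  θ_3 = (M₀x²/(2L)+C₁)/EI  [x≤a] with C₁=M₀(3b²-L²)/(6L)=-8/9 = (2·(4/5)²/(2·4)+(-8/9))/1000 = -41/56250 rad
Superposition: θ = Σ θ_i = -994/28125 rad ≈ -0.035342 rad

θ(4/5) = -994/28125 rad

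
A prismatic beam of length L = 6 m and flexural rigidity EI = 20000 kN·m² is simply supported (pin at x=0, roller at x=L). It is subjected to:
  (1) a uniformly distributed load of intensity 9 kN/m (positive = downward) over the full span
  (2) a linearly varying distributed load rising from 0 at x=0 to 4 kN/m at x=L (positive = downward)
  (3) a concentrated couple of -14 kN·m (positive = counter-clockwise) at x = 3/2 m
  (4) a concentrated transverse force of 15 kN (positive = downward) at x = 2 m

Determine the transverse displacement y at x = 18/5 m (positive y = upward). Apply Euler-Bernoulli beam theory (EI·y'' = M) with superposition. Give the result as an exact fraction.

Load 1 — uniform load w=9 kN/m over full span:
  y_1 = -wx(L³-2Lx²+x³)/(24EI) = -9·(18/5)·(6³-2·6·(18/5)²+(18/5)³)/(24·20000) = -22599/3125000 m
Load 2 — triangular load w₀=4 kN/m (0→w₀ over full span):
  y_2 = -w₀x(7L⁴-10L²x²+3x⁴)/(360LEI) = -4·(18/5)·(7·6⁴-10·6²·(18/5)²+3·(18/5)⁴)/(360·6·20000) = -15984/9765625 m
Load 3 — applied couple M₀=-14 kN·m at a=3/2 m (b=L-a=9/2):
  y_3 = (M₀x³/(6L)-M₀(x-a)²/2+C₁x)/EI  [x>a] with C₁=M₀(3b²-L²)/(6L)=-77/8 = ((-14)·(18/5)³/(6·6)-(-14)·((18/5)-(3/2))²/2+(-77/8)·(18/5))/20000 = -5481/5000000 m
Load 4 — point force P=15 kN at a=2 m (b=L-a=4):
  y_4 = -Pa(L-x)(2Lx-a²-x²)/(6LEI)  [x>a] = -15·2·(6-(18/5))·(2·6·(18/5)-2²-(18/5)²)/(6·6·20000) = -41/15625 m
Superposition: y = Σ y_i = -7867901/625000000 m ≈ -0.012589 m

y(18/5) = -7867901/625000000 m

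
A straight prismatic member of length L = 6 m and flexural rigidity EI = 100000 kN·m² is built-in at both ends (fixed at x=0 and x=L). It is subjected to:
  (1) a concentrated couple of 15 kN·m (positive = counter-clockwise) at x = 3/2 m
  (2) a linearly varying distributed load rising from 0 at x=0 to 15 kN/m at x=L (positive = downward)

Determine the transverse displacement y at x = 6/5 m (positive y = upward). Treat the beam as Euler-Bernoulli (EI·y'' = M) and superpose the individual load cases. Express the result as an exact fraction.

y(6/5) = -157221/2500000000 m

Load 1 — applied couple M₀=15 kN·m at a=3/2 m (b=L-a=9/2):
  y_1 = (R_Ax³/6 - M_Ax²/2)/EI  [x≤a] with R_A=45/16, M_A=-45/16 = ((45/16)·(6/5)³/6 - (-45/16)·(6/5)²/2)/100000 = 567/20000000 m
Load 2 — triangular load w₀=15 kN/m (0→w₀ over full span):
  y_2 = -w₀x²(L-x)²(x+2L)/(120LEI) = -15·(6/5)²·(6-(6/5))²·((6/5)+2·6)/(120·6·100000) = -891/9765625 m
Superposition: y = Σ y_i = -157221/2500000000 m ≈ -0.000063 m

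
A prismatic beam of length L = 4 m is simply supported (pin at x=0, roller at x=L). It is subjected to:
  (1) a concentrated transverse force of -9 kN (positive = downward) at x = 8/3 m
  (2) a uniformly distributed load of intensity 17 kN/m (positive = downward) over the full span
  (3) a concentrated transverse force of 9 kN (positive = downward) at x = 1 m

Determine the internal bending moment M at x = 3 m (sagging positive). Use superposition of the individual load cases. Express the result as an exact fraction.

M(3) = 87/4 kN·m

Load 1 — point force P=-9 kN at a=8/3 m (b=L-a=4/3):
  M_1 = Pa(L-x)/L  [x>a] = (-9)·(8/3)·(4-3)/4 = -6 kN·m
Load 2 — uniform load w=17 kN/m over full span:
  M_2 = wx(L-x)/2 = 17·3·(4-3)/2 = 51/2 kN·m
Load 3 — point force P=9 kN at a=1 m (b=L-a=3):
  M_3 = Pa(L-x)/L  [x>a] = 9·1·(4-3)/4 = 9/4 kN·m
Superposition: M = Σ M_i = 87/4 kN·m ≈ 21.750000 kN·m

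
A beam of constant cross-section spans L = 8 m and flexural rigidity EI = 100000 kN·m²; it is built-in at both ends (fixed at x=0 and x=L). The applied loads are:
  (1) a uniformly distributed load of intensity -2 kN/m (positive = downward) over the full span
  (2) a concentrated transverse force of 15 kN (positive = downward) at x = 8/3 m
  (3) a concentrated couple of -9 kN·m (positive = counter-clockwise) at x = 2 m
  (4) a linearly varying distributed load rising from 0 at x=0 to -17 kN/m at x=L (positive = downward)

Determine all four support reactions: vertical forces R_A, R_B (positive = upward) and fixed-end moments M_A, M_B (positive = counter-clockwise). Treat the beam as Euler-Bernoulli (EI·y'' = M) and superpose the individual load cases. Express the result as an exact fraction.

Load 1 — uniform load w=-2 kN/m over full span:
  R_A = wL/2 = (-2)·8/2 = -8 kN
  M_A = wL²/12 = (-2)·8²/12 = -32/3 kN·m
  R_B = wL/2 = (-2)·8/2 = -8 kN
  M_B = -wL²/12 = -(-2)·8²/12 = 32/3 kN·m
Load 2 — point force P=15 kN at a=8/3 m (b=L-a=16/3):
  R_A = Pb²(3a+b)/L³ = 15·(16/3)²·(3·(8/3)+(16/3))/8³ = 100/9 kN
  M_A = Pab²/L² = 15·(8/3)·(16/3)²/8² = 160/9 kN·m
  R_B = Pa²(a+3b)/L³ = 15·(8/3)²·((8/3)+3·(16/3))/8³ = 35/9 kN
  M_B = -Pa²b/L² = -15·(8/3)²·(16/3)/8² = -80/9 kN·m
Load 3 — applied couple M₀=-9 kN·m at a=2 m (b=L-a=6):
  R_A = 6M₀ab/L³ = 6·(-9)·2·6/8³ = -81/64 kN
  M_A = M₀b(2a-b)/L² = (-9)·6·(2·2-6)/8² = 27/16 kN·m
  R_B = -6M₀ab/L³ = -6·(-9)·2·6/8³ = 81/64 kN
  M_B = M₀a(2b-a)/L² = (-9)·2·(2·6-2)/8² = -45/16 kN·m
Load 4 — triangular load w₀=-17 kN/m (0→w₀ over full span):
  R_A = 3w₀L/20 = 3·(-17)·8/20 = -102/5 kN
  M_A = w₀L²/30 = (-17)·8²/30 = -544/15 kN·m
  R_B = 7w₀L/20 = 7·(-17)·8/20 = -238/5 kN
  M_B = -w₀L²/20 = -(-17)·8²/20 = 272/5 kN·m
Superposition: R_A = -53437/2880 kN, M_A = -19777/720 kN·m, R_B = -145283/2880 kN, M_B = 38423/720 kN·m

R_A = -53437/2880 kN, M_A = -19777/720 kN·m, R_B = -145283/2880 kN, M_B = 38423/720 kN·m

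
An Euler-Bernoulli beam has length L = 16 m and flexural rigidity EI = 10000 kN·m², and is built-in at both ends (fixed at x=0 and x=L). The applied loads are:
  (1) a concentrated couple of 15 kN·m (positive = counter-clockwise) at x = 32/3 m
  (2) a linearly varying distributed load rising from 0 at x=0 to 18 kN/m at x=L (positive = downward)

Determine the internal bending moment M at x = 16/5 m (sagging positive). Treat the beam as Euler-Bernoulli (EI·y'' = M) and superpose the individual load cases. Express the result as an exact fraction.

M(16/5) = -2813/125 kN·m

Load 1 — applied couple M₀=15 kN·m at a=32/3 m (b=L-a=16/3):
  M_1 = R_Ax - M_A  [x≤a] with R_A=5/4, M_A=5 = (5/4)·(16/5) - 5 = -1 kN·m
Load 2 — triangular load w₀=18 kN/m (0→w₀ over full span):
  M_2 = 3w₀Lx/20 - w₀L²/30 - w₀x³/(6L) = 3·18·16·(16/5)/20 - 18·16²/30 - 18·(16/5)³/(6·16) = -2688/125 kN·m
Superposition: M = Σ M_i = -2813/125 kN·m ≈ -22.504000 kN·m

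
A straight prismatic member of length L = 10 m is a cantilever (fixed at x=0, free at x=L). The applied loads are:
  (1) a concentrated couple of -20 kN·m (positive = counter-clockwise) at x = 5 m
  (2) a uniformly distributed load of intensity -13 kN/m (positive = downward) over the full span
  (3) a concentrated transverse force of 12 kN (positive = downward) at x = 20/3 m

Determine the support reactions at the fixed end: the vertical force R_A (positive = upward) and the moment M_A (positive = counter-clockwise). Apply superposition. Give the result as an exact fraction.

R_A = -118 kN, M_A = -550 kN·m

Load 1 — applied couple M₀=-20 kN·m at a=5 m (b=L-a=5):
  R_A = 0 kN
  M_A = -M₀ = -(-20) = 20 kN·m
Load 2 — uniform load w=-13 kN/m over full span:
  R_A = wL = (-13)·10 = -130 kN
  M_A = wL²/2 = (-13)·10²/2 = -650 kN·m
Load 3 — point force P=12 kN at a=20/3 m (b=L-a=10/3):
  R_A = P = 12 kN
  M_A = Pa = 12·(20/3) = 80 kN·m
Superposition: R_A = -118 kN, M_A = -550 kN·m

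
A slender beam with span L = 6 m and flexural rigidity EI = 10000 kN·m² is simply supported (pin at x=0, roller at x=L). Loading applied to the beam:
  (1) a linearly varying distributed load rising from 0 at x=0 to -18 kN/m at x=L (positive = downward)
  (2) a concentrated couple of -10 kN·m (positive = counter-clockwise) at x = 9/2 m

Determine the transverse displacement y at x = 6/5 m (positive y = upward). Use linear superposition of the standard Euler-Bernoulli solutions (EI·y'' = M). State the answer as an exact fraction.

Load 1 — triangular load w₀=-18 kN/m (0→w₀ over full span):
  y_1 = -w₀x(7L⁴-10L²x²+3x⁴)/(360LEI) = -(-18)·(6/5)·(7·6⁴-10·6²·(6/5)²+3·(6/5)⁴)/(360·6·10000) = 83592/9765625 m
Load 2 — applied couple M₀=-10 kN·m at a=9/2 m (b=L-a=3/2):
  y_2 = (M₀x³/(6L)+C₁x)/EI  [x≤a] with C₁=M₀(3b²-L²)/(6L)=65/8 = ((-10)·(6/5)³/(6·6)+(65/8)·(6/5))/10000 = 927/1000000 m
Superposition: y = Σ y_i = 5929263/625000000 m ≈ 0.009487 m

y(6/5) = 5929263/625000000 m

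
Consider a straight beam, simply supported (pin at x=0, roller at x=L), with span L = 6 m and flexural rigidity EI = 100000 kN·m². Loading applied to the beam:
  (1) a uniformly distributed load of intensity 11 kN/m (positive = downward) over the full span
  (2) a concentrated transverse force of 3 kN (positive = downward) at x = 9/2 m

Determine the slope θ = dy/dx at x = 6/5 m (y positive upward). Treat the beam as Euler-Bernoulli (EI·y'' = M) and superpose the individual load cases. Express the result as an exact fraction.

θ(6/5) = -328347/400000000 rad

Load 1 — uniform load w=11 kN/m over full span:
  θ_1 = -w(L³-6Lx²+4x³)/(24EI) = -11·(6³-6·6·(6/5)²+4·(6/5)³)/(24·100000) = -9801/12500000 rad
Load 2 — point force P=3 kN at a=9/2 m (b=L-a=3/2):
  θ_2 = -Pb(L²-b²-3x²)/(6LEI)  [x≤a] = -3·(3/2)·(6²-(3/2)²-3·(6/5)²)/(6·6·100000) = -2943/80000000 rad
Superposition: θ = Σ θ_i = -328347/400000000 rad ≈ -0.000821 rad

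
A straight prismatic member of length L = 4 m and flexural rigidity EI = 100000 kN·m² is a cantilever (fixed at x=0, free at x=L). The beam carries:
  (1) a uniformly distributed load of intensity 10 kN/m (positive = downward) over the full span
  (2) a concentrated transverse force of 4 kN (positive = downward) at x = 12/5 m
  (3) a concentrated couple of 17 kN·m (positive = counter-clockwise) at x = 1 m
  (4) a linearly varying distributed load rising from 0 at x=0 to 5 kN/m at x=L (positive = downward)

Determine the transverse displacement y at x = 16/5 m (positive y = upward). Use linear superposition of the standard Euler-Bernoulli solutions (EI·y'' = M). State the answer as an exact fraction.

Load 1 — uniform load w=10 kN/m over full span:
  y_1 = -wx²(x²-4Lx+6L²)/(24EI) = -10·(16/5)²·((16/5)²-4·4·(16/5)+6·4²)/(24·100000) = -2752/1171875 m
Load 2 — point force P=4 kN at a=12/5 m (b=L-a=8/5):
  y_2 = -Pa²(3x-a)/(6EI)  [x>a] = -4·(12/5)²·(3·(16/5)-(12/5))/(6·100000) = -108/390625 m
Load 3 — applied couple M₀=17 kN·m at a=1 m (b=L-a=3):
  y_3 = M₀a(2x-a)/(2EI)  [x>a] = 17·1·(2·(16/5)-1)/(2·100000) = 459/1000000 m
Load 4 — triangular load w₀=5 kN/m (0→w₀ over full span):
  y_4 = (w₀Lx³/12-w₀L²x²/6-w₀x⁵/(120L))/EI = (5·4·(16/5)³/12-5·4²·(16/5)²/6-5·(16/5)⁵/(120·4))/100000 = -25024/29296875 m
Superposition: y = Σ y_i = -5662511/1875000000 m ≈ -0.003020 m

y(16/5) = -5662511/1875000000 m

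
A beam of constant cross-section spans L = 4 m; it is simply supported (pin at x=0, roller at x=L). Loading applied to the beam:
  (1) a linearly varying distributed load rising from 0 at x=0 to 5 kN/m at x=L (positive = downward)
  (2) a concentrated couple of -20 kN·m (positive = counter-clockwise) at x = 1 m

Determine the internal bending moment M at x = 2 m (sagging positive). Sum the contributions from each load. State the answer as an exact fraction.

M(2) = 15 kN·m

Load 1 — triangular load w₀=5 kN/m (0→w₀ over full span):
  M_1 = w₀Lx/6 - w₀x³/(6L) = 5·4·2/6 - 5·2³/(6·4) = 5 kN·m
Load 2 — applied couple M₀=-20 kN·m at a=1 m (b=L-a=3):
  M_2 = M₀x/L - M₀  [x>a] = (-20)·2/4 - (-20) = 10 kN·m
Superposition: M = Σ M_i = 15 kN·m ≈ 15.000000 kN·m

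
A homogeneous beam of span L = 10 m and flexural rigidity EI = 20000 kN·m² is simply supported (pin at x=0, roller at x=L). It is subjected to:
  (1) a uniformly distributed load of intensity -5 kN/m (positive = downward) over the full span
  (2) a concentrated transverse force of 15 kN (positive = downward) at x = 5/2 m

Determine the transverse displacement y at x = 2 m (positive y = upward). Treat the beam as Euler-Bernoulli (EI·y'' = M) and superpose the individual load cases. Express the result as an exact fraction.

Load 1 — uniform load w=-5 kN/m over full span:
  y_1 = -wx(L³-2Lx²+x³)/(24EI) = -(-5)·2·(10³-2·10·2²+2³)/(24·20000) = 29/1500 m
Load 2 — point force P=15 kN at a=5/2 m (b=L-a=15/2):
  y_2 = -Pbx(L²-b²-x²)/(6LEI)  [x≤a] = -15·(15/2)·2·(10²-(15/2)²-2²)/(6·10·20000) = -477/64000 m
Superposition: y = Σ y_i = 2281/192000 m ≈ 0.011880 m

y(2) = 2281/192000 m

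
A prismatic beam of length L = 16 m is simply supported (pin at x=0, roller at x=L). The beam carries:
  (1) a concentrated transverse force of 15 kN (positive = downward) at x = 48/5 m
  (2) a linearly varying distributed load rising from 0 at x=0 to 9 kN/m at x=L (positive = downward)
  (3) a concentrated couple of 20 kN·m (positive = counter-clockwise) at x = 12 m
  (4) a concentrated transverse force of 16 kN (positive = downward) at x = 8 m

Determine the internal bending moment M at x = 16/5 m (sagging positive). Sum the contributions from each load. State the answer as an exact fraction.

M(16/5) = 15316/125 kN·m

Load 1 — point force P=15 kN at a=48/5 m (b=L-a=32/5):
  M_1 = Pbx/L  [x≤a] = 15·(32/5)·(16/5)/16 = 96/5 kN·m
Load 2 — triangular load w₀=9 kN/m (0→w₀ over full span):
  M_2 = w₀Lx/6 - w₀x³/(6L) = 9·16·(16/5)/6 - 9·(16/5)³/(6·16) = 9216/125 kN·m
Load 3 — applied couple M₀=20 kN·m at a=12 m (b=L-a=4):
  M_3 = M₀x/L  [x≤a] = 20·(16/5)/16 = 4 kN·m
Load 4 — point force P=16 kN at a=8 m (b=L-a=8):
  M_4 = Pbx/L  [x≤a] = 16·8·(16/5)/16 = 128/5 kN·m
Superposition: M = Σ M_i = 15316/125 kN·m ≈ 122.528000 kN·m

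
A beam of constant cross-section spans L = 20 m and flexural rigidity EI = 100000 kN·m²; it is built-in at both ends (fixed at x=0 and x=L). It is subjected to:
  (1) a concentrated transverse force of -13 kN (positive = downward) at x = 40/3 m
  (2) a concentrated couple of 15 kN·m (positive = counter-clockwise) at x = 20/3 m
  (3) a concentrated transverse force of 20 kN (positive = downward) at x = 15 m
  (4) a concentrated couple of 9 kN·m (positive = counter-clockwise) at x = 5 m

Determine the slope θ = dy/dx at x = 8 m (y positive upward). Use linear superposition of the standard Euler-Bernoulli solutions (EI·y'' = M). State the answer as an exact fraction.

Load 1 — point force P=-13 kN at a=40/3 m (b=L-a=20/3):
  θ_1 = -Pb²x(2aL-(3a+b)x)/(2L³EI)  [x≤a] = -(-13)·(20/3)²·8·(2·(40/3)·20-(3·(40/3)+(20/3))·8)/(2·20³·100000) = 13/28125 rad
Load 2 — applied couple M₀=15 kN·m at a=20/3 m (b=L-a=40/3):
  θ_2 = (R_Ax²/2 - M_Ax - M₀(x-a))/EI  [x>a] with R_A=1, M_A=0 = (1·8²/2 - 0·8 - 15·(8-(20/3)))/100000 = 3/25000 rad
Load 3 — point force P=20 kN at a=15 m (b=L-a=5):
  θ_3 = -Pb²x(2aL-(3a+b)x)/(2L³EI)  [x≤a] = -20·5²·8·(2·15·20-(3·15+5)·8)/(2·20³·100000) = -1/2000 rad
Load 4 — applied couple M₀=9 kN·m at a=5 m (b=L-a=15):
  θ_4 = (R_Ax²/2 - M_Ax - M₀(x-a))/EI  [x>a] with R_A=81/160, M_A=-27/16 = ((81/160)·8²/2 - (-27/16)·8 - 9·(8-5))/100000 = 27/1000000 rad
Superposition: θ = Σ θ_i = 983/9000000 rad ≈ 0.000109 rad

θ(8) = 983/9000000 rad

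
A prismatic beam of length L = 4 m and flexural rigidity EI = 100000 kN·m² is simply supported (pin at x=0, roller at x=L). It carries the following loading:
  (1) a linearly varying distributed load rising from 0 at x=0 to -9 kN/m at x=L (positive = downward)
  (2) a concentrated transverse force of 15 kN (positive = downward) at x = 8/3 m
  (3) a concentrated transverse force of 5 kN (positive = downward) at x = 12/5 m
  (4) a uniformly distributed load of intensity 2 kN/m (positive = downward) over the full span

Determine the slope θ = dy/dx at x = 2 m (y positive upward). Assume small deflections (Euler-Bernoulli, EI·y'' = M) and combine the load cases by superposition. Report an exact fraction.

Load 1 — triangular load w₀=-9 kN/m (0→w₀ over full span):
  θ_1 = -w₀(7L⁴-30L²x²+15x⁴)/(360LEI) = -(-9)·(7·4⁴-30·4²·2²+15·2⁴)/(360·4·100000) = 7/1000000 rad
Load 2 — point force P=15 kN at a=8/3 m (b=L-a=4/3):
  θ_2 = -Pb(L²-b²-3x²)/(6LEI)  [x≤a] = -15·(4/3)·(4²-(4/3)²-3·2²)/(6·4·100000) = -1/54000 rad
Load 3 — point force P=5 kN at a=12/5 m (b=L-a=8/5):
  θ_3 = -Pb(L²-b²-3x²)/(6LEI)  [x≤a] = -5·(8/5)·(4²-(8/5)²-3·2²)/(6·4·100000) = -3/625000 rad
Load 4 — uniform load w=2 kN/m over full span:
  θ_4 = -w(L³-6Lx²+4x³)/(24EI) = -2·(4³-6·4·2²+4·2³)/(24·100000) = 0 rad
Superposition: θ = Σ θ_i = -2203/135000000 rad ≈ -0.000016 rad

θ(2) = -2203/135000000 rad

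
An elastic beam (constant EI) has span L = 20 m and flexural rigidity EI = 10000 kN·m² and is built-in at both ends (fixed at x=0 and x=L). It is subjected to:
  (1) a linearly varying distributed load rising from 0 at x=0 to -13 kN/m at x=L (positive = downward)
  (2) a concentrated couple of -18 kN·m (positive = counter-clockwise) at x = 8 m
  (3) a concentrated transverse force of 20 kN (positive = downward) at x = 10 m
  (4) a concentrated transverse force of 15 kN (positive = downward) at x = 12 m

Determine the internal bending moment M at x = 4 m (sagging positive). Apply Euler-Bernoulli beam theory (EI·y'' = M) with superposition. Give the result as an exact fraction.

M(4) = 1336/375 kN·m

Load 1 — triangular load w₀=-13 kN/m (0→w₀ over full span):
  M_1 = 3w₀Lx/20 - w₀L²/30 - w₀x³/(6L) = 3·(-13)·20·4/20 - (-13)·20²/30 - (-13)·4³/(6·20) = 364/15 kN·m
Load 2 — applied couple M₀=-18 kN·m at a=8 m (b=L-a=12):
  M_2 = R_Ax - M_A  [x≤a] with R_A=-162/125, M_A=-54/25 = (-162/125)·4 - (-54/25) = -378/125 kN·m
Load 3 — point force P=20 kN at a=10 m (b=L-a=10):
  M_3 = Pb²(3a+b)x/L³ - Pab²/L²  [x≤a] = 20·10²·(3·10+10)·4/20³ - 20·10·10²/20² = -10 kN·m
Load 4 — point force P=15 kN at a=12 m (b=L-a=8):
  M_4 = Pb²(3a+b)x/L³ - Pab²/L²  [x≤a] = 15·8²·(3·12+8)·4/20³ - 15·12·8²/20² = -192/25 kN·m
Superposition: M = Σ M_i = 1336/375 kN·m ≈ 3.562667 kN·m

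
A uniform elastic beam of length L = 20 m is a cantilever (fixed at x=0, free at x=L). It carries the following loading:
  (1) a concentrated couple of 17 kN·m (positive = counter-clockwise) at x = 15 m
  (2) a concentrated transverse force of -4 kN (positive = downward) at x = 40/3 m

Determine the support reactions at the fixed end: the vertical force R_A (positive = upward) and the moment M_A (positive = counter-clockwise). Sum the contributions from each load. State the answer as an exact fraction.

R_A = -4 kN, M_A = -211/3 kN·m

Load 1 — applied couple M₀=17 kN·m at a=15 m (b=L-a=5):
  R_A = 0 kN
  M_A = -M₀ = -17 kN·m
Load 2 — point force P=-4 kN at a=40/3 m (b=L-a=20/3):
  R_A = P = (-4) = -4 kN
  M_A = Pa = (-4)·(40/3) = -160/3 kN·m
Superposition: R_A = -4 kN, M_A = -211/3 kN·m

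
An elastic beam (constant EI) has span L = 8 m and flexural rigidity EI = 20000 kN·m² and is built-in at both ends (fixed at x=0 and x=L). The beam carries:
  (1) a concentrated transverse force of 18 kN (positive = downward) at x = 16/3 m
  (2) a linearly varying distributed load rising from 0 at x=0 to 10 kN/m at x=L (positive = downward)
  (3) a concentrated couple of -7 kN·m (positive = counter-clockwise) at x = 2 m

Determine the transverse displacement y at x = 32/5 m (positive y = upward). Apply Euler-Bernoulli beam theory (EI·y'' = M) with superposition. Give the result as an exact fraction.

Load 1 — point force P=18 kN at a=16/3 m (b=L-a=8/3):
  y_1 = -Pa²(L-x)²(3bL-(3b+a)(L-x))/(6L³EI)  [x>a] = -18·(16/3)²·(8-(32/5))²·(3·(8/3)·8-(3·(8/3)+(16/3))·(8-(32/5)))/(6·8³·20000) = -128/140625 m
Load 2 — triangular load w₀=10 kN/m (0→w₀ over full span):
  y_2 = -w₀x²(L-x)²(x+2L)/(120LEI) = -10·(32/5)²·(8-(32/5))²·((32/5)+2·8)/(120·8·20000) = -7168/5859375 m
Load 3 — applied couple M₀=-7 kN·m at a=2 m (b=L-a=6):
  y_3 = (R_Ax³/6 - M_Ax²/2 - M₀(x-a)²/2)/EI  [x>a] with R_A=-63/64, M_A=21/16 = ((-63/64)·(32/5)³/6 - (21/16)·(32/5)²/2 - (-7)·((32/5)-2)²/2)/20000 = -133/1250000 m
Superposition: y = Σ y_i = -629989/281250000 m ≈ -0.002240 m

y(32/5) = -629989/281250000 m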